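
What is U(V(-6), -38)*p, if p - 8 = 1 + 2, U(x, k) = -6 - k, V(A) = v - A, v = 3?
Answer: 352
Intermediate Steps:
V(A) = 3 - A
p = 11 (p = 8 + (1 + 2) = 8 + 3 = 11)
U(V(-6), -38)*p = (-6 - 1*(-38))*11 = (-6 + 38)*11 = 32*11 = 352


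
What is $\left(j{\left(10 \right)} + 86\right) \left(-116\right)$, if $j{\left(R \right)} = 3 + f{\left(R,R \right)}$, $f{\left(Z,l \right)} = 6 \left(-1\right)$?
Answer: $-9628$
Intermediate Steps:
$f{\left(Z,l \right)} = -6$
$j{\left(R \right)} = -3$ ($j{\left(R \right)} = 3 - 6 = -3$)
$\left(j{\left(10 \right)} + 86\right) \left(-116\right) = \left(-3 + 86\right) \left(-116\right) = 83 \left(-116\right) = -9628$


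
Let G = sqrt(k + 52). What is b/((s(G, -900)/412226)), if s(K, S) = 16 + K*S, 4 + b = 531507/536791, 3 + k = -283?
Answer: -333007911241/3179484486203 - 224780340087675*I*sqrt(26)/12717937944812 ≈ -0.10474 - 90.121*I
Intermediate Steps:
k = -286 (k = -3 - 283 = -286)
b = -1615657/536791 (b = -4 + 531507/536791 = -1615657/536791 ≈ -3.0098)
G = 3*I*sqrt(26) (G = sqrt(-286 + 52) = sqrt(-234) = 3*I*sqrt(26) ≈ 15.297*I)
b/((s(G, -900)/412226)) = -1615657*412226/(16 + (3*I*sqrt(26))*(-900))/536791 = -1615657*412226/(16 - 2700*I*sqrt(26))/536791 = -1615657/(536791*(8/206113 - 1350*I*sqrt(26)/206113))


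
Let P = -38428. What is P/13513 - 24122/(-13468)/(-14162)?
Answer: -523560360131/184099003972 ≈ -2.8439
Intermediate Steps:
P/13513 - 24122/(-13468)/(-14162) = -38428/13513 - 24122/(-13468)/(-14162) = -38428*1/13513 - 24122*(-1/13468)*(-1/14162) = -38428/13513 + (1723/962)*(-1/14162) = -38428/13513 - 1723/13623844 = -523560360131/184099003972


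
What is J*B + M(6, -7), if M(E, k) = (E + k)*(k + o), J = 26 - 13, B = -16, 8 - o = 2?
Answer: -207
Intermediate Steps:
o = 6 (o = 8 - 1*2 = 8 - 2 = 6)
J = 13
M(E, k) = (6 + k)*(E + k) (M(E, k) = (E + k)*(k + 6) = (E + k)*(6 + k) = (6 + k)*(E + k))
J*B + M(6, -7) = 13*(-16) + ((-7)² + 6*6 + 6*(-7) + 6*(-7)) = -208 + (49 + 36 - 42 - 42) = -208 + 1 = -207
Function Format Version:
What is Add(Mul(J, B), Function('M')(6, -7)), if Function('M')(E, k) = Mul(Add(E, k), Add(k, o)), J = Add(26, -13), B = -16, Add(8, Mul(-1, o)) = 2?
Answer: -207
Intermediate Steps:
o = 6 (o = Add(8, Mul(-1, 2)) = Add(8, -2) = 6)
J = 13
Function('M')(E, k) = Mul(Add(6, k), Add(E, k)) (Function('M')(E, k) = Mul(Add(E, k), Add(k, 6)) = Mul(Add(E, k), Add(6, k)) = Mul(Add(6, k), Add(E, k)))
Add(Mul(J, B), Function('M')(6, -7)) = Add(Mul(13, -16), Add(Pow(-7, 2), Mul(6, 6), Mul(6, -7), Mul(6, -7))) = Add(-208, Add(49, 36, -42, -42)) = Add(-208, 1) = -207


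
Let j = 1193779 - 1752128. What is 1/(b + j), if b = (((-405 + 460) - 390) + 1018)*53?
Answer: -1/522150 ≈ -1.9152e-6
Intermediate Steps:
j = -558349
b = 36199 (b = ((55 - 390) + 1018)*53 = (-335 + 1018)*53 = 683*53 = 36199)
1/(b + j) = 1/(36199 - 558349) = 1/(-522150) = -1/522150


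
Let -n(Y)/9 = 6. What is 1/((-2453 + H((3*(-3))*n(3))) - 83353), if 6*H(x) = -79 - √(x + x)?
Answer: -3089490/265137456253 + 108*√3/265137456253 ≈ -1.1652e-5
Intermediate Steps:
n(Y) = -54 (n(Y) = -9*6 = -54)
H(x) = -79/6 - √2*√x/6 (H(x) = (-79 - √(x + x))/6 = (-79 - √(2*x))/6 = (-79 - √2*√x)/6 = -79/6 - √2*√x/6)
1/((-2453 + H((3*(-3))*n(3))) - 83353) = 1/((-2453 + (-79/6 - √2*√((3*(-3))*(-54))/6)) - 83353) = 1/((-2453 + (-79/6 - √2*√(-9*(-54))/6)) - 83353) = 1/((-2453 + (-79/6 - √2*√486/6)) - 83353) = 1/((-2453 + (-79/6 - √2*9*√6/6)) - 83353) = 1/((-2453 + (-79/6 - 3*√3)) - 83353) = 1/((-14797/6 - 3*√3) - 83353) = 1/(-514915/6 - 3*√3)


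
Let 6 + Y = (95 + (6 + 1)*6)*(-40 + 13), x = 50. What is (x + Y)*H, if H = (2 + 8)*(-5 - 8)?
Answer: 475150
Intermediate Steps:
Y = -3705 (Y = -6 + (95 + (6 + 1)*6)*(-40 + 13) = -6 + (95 + 7*6)*(-27) = -6 + (95 + 42)*(-27) = -6 + 137*(-27) = -6 - 3699 = -3705)
H = -130 (H = 10*(-13) = -130)
(x + Y)*H = (50 - 3705)*(-130) = -3655*(-130) = 475150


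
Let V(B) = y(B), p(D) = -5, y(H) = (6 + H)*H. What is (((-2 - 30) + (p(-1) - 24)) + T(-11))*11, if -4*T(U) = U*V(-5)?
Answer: -3289/4 ≈ -822.25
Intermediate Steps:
y(H) = H*(6 + H)
V(B) = B*(6 + B)
T(U) = 5*U/4 (T(U) = -U*(-5*(6 - 5))/4 = -U*(-5*1)/4 = -U*(-5)/4 = -(-5)*U/4 = 5*U/4)
(((-2 - 30) + (p(-1) - 24)) + T(-11))*11 = (((-2 - 30) + (-5 - 24)) + (5/4)*(-11))*11 = ((-32 - 29) - 55/4)*11 = (-61 - 55/4)*11 = -299/4*11 = -3289/4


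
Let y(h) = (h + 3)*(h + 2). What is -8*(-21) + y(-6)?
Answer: 180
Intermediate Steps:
y(h) = (2 + h)*(3 + h) (y(h) = (3 + h)*(2 + h) = (2 + h)*(3 + h))
-8*(-21) + y(-6) = -8*(-21) + (6 + (-6)**2 + 5*(-6)) = 168 + (6 + 36 - 30) = 168 + 12 = 180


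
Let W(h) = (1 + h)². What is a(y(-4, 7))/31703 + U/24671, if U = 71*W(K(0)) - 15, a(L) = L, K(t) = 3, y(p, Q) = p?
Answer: 35440379/782144713 ≈ 0.045312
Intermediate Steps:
U = 1121 (U = 71*(1 + 3)² - 15 = 71*4² - 15 = 71*16 - 15 = 1136 - 15 = 1121)
a(y(-4, 7))/31703 + U/24671 = -4/31703 + 1121/24671 = 35440379/782144713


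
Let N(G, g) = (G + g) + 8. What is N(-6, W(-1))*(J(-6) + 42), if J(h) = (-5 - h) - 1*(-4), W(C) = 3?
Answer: 235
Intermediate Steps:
J(h) = -1 - h (J(h) = (-5 - h) + 4 = -1 - h)
N(G, g) = 8 + G + g
N(-6, W(-1))*(J(-6) + 42) = (8 - 6 + 3)*((-1 - 1*(-6)) + 42) = 5*((-1 + 6) + 42) = 5*(5 + 42) = 5*47 = 235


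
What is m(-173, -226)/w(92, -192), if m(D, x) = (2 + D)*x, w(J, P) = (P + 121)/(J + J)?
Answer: -7110864/71 ≈ -1.0015e+5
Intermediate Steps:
w(J, P) = (121 + P)/(2*J) (w(J, P) = (121 + P)/((2*J)) = (121 + P)*(1/(2*J)) = (121 + P)/(2*J))
m(D, x) = x*(2 + D)
m(-173, -226)/w(92, -192) = (-226*(2 - 173))/(((½)*(121 - 192)/92)) = (-226*(-171))/(((½)*(1/92)*(-71))) = 38646/(-71/184) = 38646*(-184/71) = -7110864/71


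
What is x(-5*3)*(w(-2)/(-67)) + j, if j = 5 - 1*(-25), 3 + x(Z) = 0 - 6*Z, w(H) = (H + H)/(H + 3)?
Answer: 2358/67 ≈ 35.194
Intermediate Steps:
w(H) = 2*H/(3 + H) (w(H) = (2*H)/(3 + H) = 2*H/(3 + H))
x(Z) = -3 - 6*Z (x(Z) = -3 + (0 - 6*Z) = -3 - 6*Z)
j = 30 (j = 5 + 25 = 30)
x(-5*3)*(w(-2)/(-67)) + j = (-3 - (-30)*3)*((2*(-2)/(3 - 2))/(-67)) + 30 = (-3 - 6*(-15))*((2*(-2)/1)*(-1/67)) + 30 = (-3 + 90)*((2*(-2)*1)*(-1/67)) + 30 = 87*(-4*(-1/67)) + 30 = 87*(4/67) + 30 = 348/67 + 30 = 2358/67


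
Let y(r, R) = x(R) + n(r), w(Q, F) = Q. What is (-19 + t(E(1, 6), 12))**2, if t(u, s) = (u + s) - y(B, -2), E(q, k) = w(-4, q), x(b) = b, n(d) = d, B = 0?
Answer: 81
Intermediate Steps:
y(r, R) = R + r
E(q, k) = -4
t(u, s) = 2 + s + u (t(u, s) = (u + s) - (-2 + 0) = (s + u) - 1*(-2) = (s + u) + 2 = 2 + s + u)
(-19 + t(E(1, 6), 12))**2 = (-19 + (2 + 12 - 4))**2 = (-19 + 10)**2 = (-9)**2 = 81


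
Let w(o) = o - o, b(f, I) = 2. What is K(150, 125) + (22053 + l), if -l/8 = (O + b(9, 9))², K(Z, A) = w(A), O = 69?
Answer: -18275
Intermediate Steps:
w(o) = 0
K(Z, A) = 0
l = -40328 (l = -8*(69 + 2)² = -8*71² = -8*5041 = -40328)
K(150, 125) + (22053 + l) = 0 + (22053 - 40328) = 0 - 18275 = -18275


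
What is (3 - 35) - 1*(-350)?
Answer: 318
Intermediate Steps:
(3 - 35) - 1*(-350) = -32 + 350 = 318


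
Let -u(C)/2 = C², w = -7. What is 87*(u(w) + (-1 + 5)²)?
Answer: -7134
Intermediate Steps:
u(C) = -2*C²
87*(u(w) + (-1 + 5)²) = 87*(-2*(-7)² + (-1 + 5)²) = 87*(-2*49 + 4²) = 87*(-98 + 16) = 87*(-82) = -7134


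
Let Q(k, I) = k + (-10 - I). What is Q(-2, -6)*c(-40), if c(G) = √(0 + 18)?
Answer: -18*√2 ≈ -25.456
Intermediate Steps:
Q(k, I) = -10 + k - I
c(G) = 3*√2 (c(G) = √18 = 3*√2)
Q(-2, -6)*c(-40) = (-10 - 2 - 1*(-6))*(3*√2) = (-10 - 2 + 6)*(3*√2) = -18*√2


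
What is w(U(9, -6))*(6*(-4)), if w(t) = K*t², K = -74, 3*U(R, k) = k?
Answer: 7104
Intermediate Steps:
U(R, k) = k/3
w(t) = -74*t²
w(U(9, -6))*(6*(-4)) = (-74*((⅓)*(-6))²)*(6*(-4)) = -74*(-2)²*(-24) = -74*4*(-24) = -296*(-24) = 7104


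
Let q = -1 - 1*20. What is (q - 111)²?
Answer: 17424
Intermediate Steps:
q = -21 (q = -1 - 20 = -21)
(q - 111)² = (-21 - 111)² = (-132)² = 17424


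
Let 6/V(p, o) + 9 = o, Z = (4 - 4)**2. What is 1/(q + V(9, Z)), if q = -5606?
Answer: -3/16820 ≈ -0.00017836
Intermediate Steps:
Z = 0 (Z = 0**2 = 0)
V(p, o) = 6/(-9 + o)
1/(q + V(9, Z)) = 1/(-5606 + 6/(-9 + 0)) = 1/(-5606 + 6/(-9)) = 1/(-5606 + 6*(-1/9)) = 1/(-5606 - 2/3) = 1/(-16820/3) = -3/16820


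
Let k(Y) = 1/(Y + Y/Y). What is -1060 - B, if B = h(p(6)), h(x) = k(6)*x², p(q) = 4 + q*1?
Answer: -7520/7 ≈ -1074.3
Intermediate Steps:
k(Y) = 1/(1 + Y) (k(Y) = 1/(Y + 1) = 1/(1 + Y))
p(q) = 4 + q
h(x) = x²/7 (h(x) = x²/(1 + 6) = x²/7)
B = 100/7 (B = (4 + 6)²/7 = (⅐)*10² = (⅐)*100 = 100/7 ≈ 14.286)
-1060 - B = -1060 - 1*100/7 = -1060 - 100/7 = -7520/7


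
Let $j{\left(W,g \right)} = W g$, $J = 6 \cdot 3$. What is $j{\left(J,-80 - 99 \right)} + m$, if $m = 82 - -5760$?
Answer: $2620$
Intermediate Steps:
$J = 18$
$m = 5842$ ($m = 82 + 5760 = 5842$)
$j{\left(J,-80 - 99 \right)} + m = 18 \left(-80 - 99\right) + 5842 = 18 \left(-179\right) + 5842 = -3222 + 5842 = 2620$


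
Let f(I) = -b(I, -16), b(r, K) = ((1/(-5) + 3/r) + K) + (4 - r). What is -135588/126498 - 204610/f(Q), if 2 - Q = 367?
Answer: 1571624388088/2714836827 ≈ 578.90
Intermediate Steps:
Q = -365 (Q = 2 - 1*367 = 2 - 367 = -365)
b(r, K) = 19/5 + K - r + 3/r (b(r, K) = ((1*(-1/5) + 3/r) + K) + (4 - r) = ((-1/5 + 3/r) + K) + (4 - r) = (-1/5 + K + 3/r) + (4 - r) = 19/5 + K - r + 3/r)
f(I) = 61/5 + I - 3/I (f(I) = -(19/5 - 16 - I + 3/I) = -(-61/5 - I + 3/I) = 61/5 + I - 3/I)
-135588/126498 - 204610/f(Q) = -135588/126498 - 204610/(61/5 - 365 - 3/(-365)) = -135588*1/126498 - 204610/(61/5 - 365 - 3*(-1/365)) = -22598/21083 - 204610/(61/5 - 365 + 3/365) = -22598/21083 - 204610/(-128769/365) = -22598/21083 - 204610*(-365/128769) = -22598/21083 + 74682650/128769 = 1571624388088/2714836827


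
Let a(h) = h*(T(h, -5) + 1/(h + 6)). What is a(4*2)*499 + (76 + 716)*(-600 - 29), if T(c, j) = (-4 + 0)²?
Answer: -3038076/7 ≈ -4.3401e+5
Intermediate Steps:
T(c, j) = 16 (T(c, j) = (-4)² = 16)
a(h) = h*(16 + 1/(6 + h)) (a(h) = h*(16 + 1/(h + 6)) = h*(16 + 1/(6 + h)))
a(4*2)*499 + (76 + 716)*(-600 - 29) = ((4*2)*(97 + 16*(4*2))/(6 + 4*2))*499 + (76 + 716)*(-600 - 29) = (8*(97 + 16*8)/(6 + 8))*499 + 792*(-629) = (8*(97 + 128)/14)*499 - 498168 = (8*(1/14)*225)*499 - 498168 = (900/7)*499 - 498168 = 449100/7 - 498168 = -3038076/7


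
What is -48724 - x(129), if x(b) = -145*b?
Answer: -30019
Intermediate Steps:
-48724 - x(129) = -48724 - (-145)*129 = -48724 - 1*(-18705) = -48724 + 18705 = -30019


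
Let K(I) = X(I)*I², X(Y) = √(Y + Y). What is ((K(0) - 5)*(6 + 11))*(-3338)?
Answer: 283730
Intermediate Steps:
X(Y) = √2*√Y (X(Y) = √(2*Y) = √2*√Y)
K(I) = √2*I^(5/2) (K(I) = (√2*√I)*I² = √2*I^(5/2))
((K(0) - 5)*(6 + 11))*(-3338) = ((√2*0^(5/2) - 5)*(6 + 11))*(-3338) = ((√2*0 - 5)*17)*(-3338) = ((0 - 5)*17)*(-3338) = -5*17*(-3338) = -85*(-3338) = 283730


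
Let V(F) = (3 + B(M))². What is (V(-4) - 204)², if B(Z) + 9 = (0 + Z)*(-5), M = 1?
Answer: 6889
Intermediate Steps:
B(Z) = -9 - 5*Z (B(Z) = -9 + (0 + Z)*(-5) = -9 + Z*(-5) = -9 - 5*Z)
V(F) = 121 (V(F) = (3 + (-9 - 5*1))² = (3 + (-9 - 5))² = (3 - 14)² = (-11)² = 121)
(V(-4) - 204)² = (121 - 204)² = (-83)² = 6889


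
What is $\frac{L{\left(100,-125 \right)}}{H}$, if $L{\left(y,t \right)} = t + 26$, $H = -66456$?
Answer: $\frac{11}{7384} \approx 0.0014897$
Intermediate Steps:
$L{\left(y,t \right)} = 26 + t$
$\frac{L{\left(100,-125 \right)}}{H} = \frac{26 - 125}{-66456} = \left(-99\right) \left(- \frac{1}{66456}\right) = \frac{11}{7384}$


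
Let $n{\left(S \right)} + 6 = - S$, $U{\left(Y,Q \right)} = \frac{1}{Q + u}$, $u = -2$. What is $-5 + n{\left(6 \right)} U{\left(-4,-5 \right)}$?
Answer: $- \frac{23}{7} \approx -3.2857$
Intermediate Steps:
$U{\left(Y,Q \right)} = \frac{1}{-2 + Q}$ ($U{\left(Y,Q \right)} = \frac{1}{Q - 2} = \frac{1}{-2 + Q}$)
$n{\left(S \right)} = -6 - S$
$-5 + n{\left(6 \right)} U{\left(-4,-5 \right)} = -5 + \frac{-6 - 6}{-2 - 5} = -5 + \frac{-6 - 6}{-7} = -5 - - \frac{12}{7} = -5 + \frac{12}{7} = - \frac{23}{7}$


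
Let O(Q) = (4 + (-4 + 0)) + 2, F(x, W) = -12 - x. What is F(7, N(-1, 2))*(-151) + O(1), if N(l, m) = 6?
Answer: 2871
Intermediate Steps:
O(Q) = 2 (O(Q) = (4 - 4) + 2 = 0 + 2 = 2)
F(7, N(-1, 2))*(-151) + O(1) = (-12 - 1*7)*(-151) + 2 = (-12 - 7)*(-151) + 2 = -19*(-151) + 2 = 2869 + 2 = 2871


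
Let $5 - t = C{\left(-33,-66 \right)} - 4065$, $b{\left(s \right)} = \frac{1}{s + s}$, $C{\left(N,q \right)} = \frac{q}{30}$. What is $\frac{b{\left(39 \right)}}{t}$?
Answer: $\frac{5}{1588158} \approx 3.1483 \cdot 10^{-6}$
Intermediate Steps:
$C{\left(N,q \right)} = \frac{q}{30}$ ($C{\left(N,q \right)} = q \frac{1}{30} = \frac{q}{30}$)
$b{\left(s \right)} = \frac{1}{2 s}$
$t = \frac{20361}{5}$ ($t = 5 - \left(\frac{1}{30} \left(-66\right) - 4065\right) = 5 - \left(- \frac{11}{5} - 4065\right) = 5 - - \frac{20336}{5} = 5 + \frac{20336}{5} = \frac{20361}{5} \approx 4072.2$)
$\frac{b{\left(39 \right)}}{t} = \frac{\frac{1}{2} \cdot \frac{1}{39}}{\frac{20361}{5}} = \frac{1}{2} \cdot \frac{1}{39} \cdot \frac{5}{20361} = \frac{1}{78} \cdot \frac{5}{20361} = \frac{5}{1588158}$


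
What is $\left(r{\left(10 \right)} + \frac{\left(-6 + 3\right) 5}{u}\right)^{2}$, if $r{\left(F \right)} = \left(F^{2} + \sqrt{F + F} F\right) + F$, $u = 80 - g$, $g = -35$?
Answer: $\frac{7443729}{529} + \frac{101080 \sqrt{5}}{23} \approx 23898.0$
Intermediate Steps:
$u = 115$ ($u = 80 - -35 = 80 + 35 = 115$)
$r{\left(F \right)} = F + F^{2} + \sqrt{2} F^{\frac{3}{2}}$ ($r{\left(F \right)} = \left(F^{2} + \sqrt{2 F} F\right) + F = \left(F^{2} + \sqrt{2} \sqrt{F} F\right) + F = \left(F^{2} + \sqrt{2} F^{\frac{3}{2}}\right) + F = F + F^{2} + \sqrt{2} F^{\frac{3}{2}}$)
$\left(r{\left(10 \right)} + \frac{\left(-6 + 3\right) 5}{u}\right)^{2} = \left(\left(10 + 10^{2} + \sqrt{2} \cdot 10^{\frac{3}{2}}\right) + \frac{\left(-6 + 3\right) 5}{115}\right)^{2} = \left(\left(10 + 100 + \sqrt{2} \cdot 10 \sqrt{10}\right) + \left(-3\right) 5 \cdot \frac{1}{115}\right)^{2} = \left(\left(10 + 100 + 20 \sqrt{5}\right) - \frac{3}{23}\right)^{2} = \left(\left(110 + 20 \sqrt{5}\right) - \frac{3}{23}\right)^{2} = \left(\frac{2527}{23} + 20 \sqrt{5}\right)^{2}$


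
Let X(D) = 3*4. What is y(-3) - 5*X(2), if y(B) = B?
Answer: -63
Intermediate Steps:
X(D) = 12
y(-3) - 5*X(2) = -3 - 5*12 = -3 - 60 = -63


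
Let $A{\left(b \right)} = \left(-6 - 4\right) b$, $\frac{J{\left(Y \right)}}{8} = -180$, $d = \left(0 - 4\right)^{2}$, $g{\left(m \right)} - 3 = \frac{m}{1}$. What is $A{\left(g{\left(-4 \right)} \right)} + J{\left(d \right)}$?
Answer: $-1430$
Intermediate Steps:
$g{\left(m \right)} = 3 + m$ ($g{\left(m \right)} = 3 + \frac{m}{1} = 3 + m 1 = 3 + m$)
$d = 16$ ($d = \left(-4\right)^{2} = 16$)
$J{\left(Y \right)} = -1440$ ($J{\left(Y \right)} = 8 \left(-180\right) = -1440$)
$A{\left(b \right)} = - 10 b$
$A{\left(g{\left(-4 \right)} \right)} + J{\left(d \right)} = - 10 \left(3 - 4\right) - 1440 = \left(-10\right) \left(-1\right) - 1440 = 10 - 1440 = -1430$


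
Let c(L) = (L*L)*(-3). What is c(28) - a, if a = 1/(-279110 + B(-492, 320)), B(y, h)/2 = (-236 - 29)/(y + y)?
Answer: -322981002468/137321855 ≈ -2352.0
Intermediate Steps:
B(y, h) = -265/y (B(y, h) = 2*((-236 - 29)/(y + y)) = 2*(-265*1/(2*y)) = 2*(-265/(2*y)) = -265/y)
c(L) = -3*L² (c(L) = L²*(-3) = -3*L²)
a = -492/137321855 (a = 1/(-279110 - 265/(-492)) = 1/(-279110 - 265*(-1/492)) = 1/(-279110 + 265/492) = 1/(-137321855/492) = -492/137321855 ≈ -3.5828e-6)
c(28) - a = -3*28² - 1*(-492/137321855) = -3*784 + 492/137321855 = -2352 + 492/137321855 = -322981002468/137321855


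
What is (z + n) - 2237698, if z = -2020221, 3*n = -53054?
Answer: -12826811/3 ≈ -4.2756e+6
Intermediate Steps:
n = -53054/3 (n = (1/3)*(-53054) = -53054/3 ≈ -17685.)
(z + n) - 2237698 = (-2020221 - 53054/3) - 2237698 = -6113717/3 - 2237698 = -12826811/3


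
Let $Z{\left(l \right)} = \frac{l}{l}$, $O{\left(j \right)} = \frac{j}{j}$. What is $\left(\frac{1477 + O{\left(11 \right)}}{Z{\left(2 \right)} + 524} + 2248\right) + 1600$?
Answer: $\frac{2021678}{525} \approx 3850.8$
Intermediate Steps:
$O{\left(j \right)} = 1$
$Z{\left(l \right)} = 1$
$\left(\frac{1477 + O{\left(11 \right)}}{Z{\left(2 \right)} + 524} + 2248\right) + 1600 = \left(\frac{1477 + 1}{1 + 524} + 2248\right) + 1600 = \left(\frac{1478}{525} + 2248\right) + 1600 = \frac{1181678}{525} + 1600 = \frac{2021678}{525}$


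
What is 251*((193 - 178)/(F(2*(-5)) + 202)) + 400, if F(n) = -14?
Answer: 78965/188 ≈ 420.03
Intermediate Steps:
251*((193 - 178)/(F(2*(-5)) + 202)) + 400 = 251*((193 - 178)/(-14 + 202)) + 400 = 251*(15/188) + 400 = 3765/188 + 400 = 78965/188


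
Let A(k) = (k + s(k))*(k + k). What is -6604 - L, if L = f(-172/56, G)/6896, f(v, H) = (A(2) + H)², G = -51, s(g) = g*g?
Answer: -45541913/6896 ≈ -6604.1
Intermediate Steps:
s(g) = g²
A(k) = 2*k*(k + k²) (A(k) = (k + k²)*(k + k) = (k + k²)*(2*k) = 2*k*(k + k²))
f(v, H) = (24 + H)² (f(v, H) = (2*2²*(1 + 2) + H)² = (2*4*3 + H)² = (24 + H)²)
L = 729/6896 (L = (24 - 51)²/6896 = (-27)²*(1/6896) = 729*(1/6896) = 729/6896 ≈ 0.10571)
-6604 - L = -6604 - 1*729/6896 = -6604 - 729/6896 = -45541913/6896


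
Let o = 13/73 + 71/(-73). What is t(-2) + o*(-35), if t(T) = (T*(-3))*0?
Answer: 2030/73 ≈ 27.808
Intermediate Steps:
o = -58/73 (o = 13*(1/73) + 71*(-1/73) = 13/73 - 71/73 = -58/73 ≈ -0.79452)
t(T) = 0 (t(T) = -3*T*0 = 0)
t(-2) + o*(-35) = 0 - 58/73*(-35) = 0 + 2030/73 = 2030/73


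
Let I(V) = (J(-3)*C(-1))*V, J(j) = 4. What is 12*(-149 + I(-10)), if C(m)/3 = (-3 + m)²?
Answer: -24828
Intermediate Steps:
C(m) = 3*(-3 + m)²
I(V) = 192*V (I(V) = (4*(3*(-3 - 1)²))*V = (4*(3*(-4)²))*V = (4*(3*16))*V = (4*48)*V = 192*V)
12*(-149 + I(-10)) = 12*(-149 + 192*(-10)) = 12*(-149 - 1920) = 12*(-2069) = -24828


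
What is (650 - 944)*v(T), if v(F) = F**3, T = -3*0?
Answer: 0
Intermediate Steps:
T = 0
(650 - 944)*v(T) = (650 - 944)*0**3 = -294*0 = 0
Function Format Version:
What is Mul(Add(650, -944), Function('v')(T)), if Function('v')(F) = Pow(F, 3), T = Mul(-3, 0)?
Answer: 0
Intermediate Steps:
T = 0
Mul(Add(650, -944), Function('v')(T)) = Mul(Add(650, -944), Pow(0, 3)) = Mul(-294, 0) = 0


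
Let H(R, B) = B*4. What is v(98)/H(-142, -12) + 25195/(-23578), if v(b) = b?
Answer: -880001/282936 ≈ -3.1102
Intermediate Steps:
H(R, B) = 4*B
v(98)/H(-142, -12) + 25195/(-23578) = 98/((4*(-12))) + 25195/(-23578) = 98/(-48) + 25195*(-1/23578) = 98*(-1/48) - 25195/23578 = -49/24 - 25195/23578 = -880001/282936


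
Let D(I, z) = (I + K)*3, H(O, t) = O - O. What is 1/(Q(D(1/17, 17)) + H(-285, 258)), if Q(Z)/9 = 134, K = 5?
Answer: 1/1206 ≈ 0.00082919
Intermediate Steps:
H(O, t) = 0
D(I, z) = 15 + 3*I (D(I, z) = (I + 5)*3 = (5 + I)*3 = 15 + 3*I)
Q(Z) = 1206 (Q(Z) = 9*134 = 1206)
1/(Q(D(1/17, 17)) + H(-285, 258)) = 1/(1206 + 0) = 1/1206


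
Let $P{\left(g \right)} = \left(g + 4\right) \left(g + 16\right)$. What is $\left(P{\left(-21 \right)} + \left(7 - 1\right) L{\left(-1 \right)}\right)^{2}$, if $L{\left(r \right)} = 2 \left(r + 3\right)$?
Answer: $11881$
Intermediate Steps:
$P{\left(g \right)} = \left(4 + g\right) \left(16 + g\right)$
$L{\left(r \right)} = 6 + 2 r$ ($L{\left(r \right)} = 2 \left(3 + r\right) = 6 + 2 r$)
$\left(P{\left(-21 \right)} + \left(7 - 1\right) L{\left(-1 \right)}\right)^{2} = \left(\left(64 + \left(-21\right)^{2} + 20 \left(-21\right)\right) + \left(7 - 1\right) \left(6 + 2 \left(-1\right)\right)\right)^{2} = \left(\left(64 + 441 - 420\right) + 6 \left(6 - 2\right)\right)^{2} = \left(85 + 6 \cdot 4\right)^{2} = \left(85 + 24\right)^{2} = 109^{2} = 11881$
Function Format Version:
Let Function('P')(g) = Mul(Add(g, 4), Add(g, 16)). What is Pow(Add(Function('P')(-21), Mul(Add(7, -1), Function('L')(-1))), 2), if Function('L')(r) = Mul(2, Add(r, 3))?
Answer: 11881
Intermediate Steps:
Function('P')(g) = Mul(Add(4, g), Add(16, g))
Function('L')(r) = Add(6, Mul(2, r)) (Function('L')(r) = Mul(2, Add(3, r)) = Add(6, Mul(2, r)))
Pow(Add(Function('P')(-21), Mul(Add(7, -1), Function('L')(-1))), 2) = Pow(Add(Add(64, Pow(-21, 2), Mul(20, -21)), Mul(Add(7, -1), Add(6, Mul(2, -1)))), 2) = Pow(Add(Add(64, 441, -420), Mul(6, Add(6, -2))), 2) = Pow(Add(85, Mul(6, 4)), 2) = Pow(Add(85, 24), 2) = Pow(109, 2) = 11881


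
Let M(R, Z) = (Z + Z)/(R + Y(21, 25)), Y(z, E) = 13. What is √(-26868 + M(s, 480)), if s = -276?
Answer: 2*I*√464671293/263 ≈ 163.93*I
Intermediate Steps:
M(R, Z) = 2*Z/(13 + R) (M(R, Z) = (Z + Z)/(R + 13) = (2*Z)/(13 + R) = 2*Z/(13 + R))
√(-26868 + M(s, 480)) = √(-26868 + 2*480/(13 - 276)) = √(-26868 + 2*480/(-263)) = √(-26868 + 2*480*(-1/263)) = √(-26868 - 960/263) = √(-7067244/263) = 2*I*√464671293/263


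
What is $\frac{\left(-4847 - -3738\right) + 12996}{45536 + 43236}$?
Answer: $\frac{11887}{88772} \approx 0.1339$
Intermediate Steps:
$\frac{\left(-4847 - -3738\right) + 12996}{45536 + 43236} = \frac{\left(-4847 + 3738\right) + 12996}{88772} = \left(-1109 + 12996\right) \frac{1}{88772} = 11887 \cdot \frac{1}{88772} = \frac{11887}{88772}$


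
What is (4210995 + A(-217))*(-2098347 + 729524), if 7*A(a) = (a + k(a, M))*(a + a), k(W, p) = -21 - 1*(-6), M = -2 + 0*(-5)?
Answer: -5783795958917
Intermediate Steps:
M = -2 (M = -2 + 0 = -2)
k(W, p) = -15 (k(W, p) = -21 + 6 = -15)
A(a) = 2*a*(-15 + a)/7 (A(a) = ((a - 15)*(a + a))/7 = ((-15 + a)*(2*a))/7 = (2*a*(-15 + a))/7 = 2*a*(-15 + a)/7)
(4210995 + A(-217))*(-2098347 + 729524) = (4210995 + (2/7)*(-217)*(-15 - 217))*(-2098347 + 729524) = (4210995 + (2/7)*(-217)*(-232))*(-1368823) = (4210995 + 14384)*(-1368823) = 4225379*(-1368823) = -5783795958917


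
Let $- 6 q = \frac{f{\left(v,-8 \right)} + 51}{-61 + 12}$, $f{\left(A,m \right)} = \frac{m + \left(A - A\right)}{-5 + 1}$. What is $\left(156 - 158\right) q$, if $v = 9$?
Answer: $- \frac{53}{147} \approx -0.36054$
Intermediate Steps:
$f{\left(A,m \right)} = - \frac{m}{4}$ ($f{\left(A,m \right)} = \frac{m + 0}{-4} = m \left(- \frac{1}{4}\right) = - \frac{m}{4}$)
$q = \frac{53}{294}$ ($q = - \frac{\left(\left(- \frac{1}{4}\right) \left(-8\right) + 51\right) \frac{1}{-61 + 12}}{6} = - \frac{\left(2 + 51\right) \frac{1}{-49}}{6} = - \frac{53 \left(- \frac{1}{49}\right)}{6} = \left(- \frac{1}{6}\right) \left(- \frac{53}{49}\right) = \frac{53}{294} \approx 0.18027$)
$\left(156 - 158\right) q = \left(156 - 158\right) \frac{53}{294} = \left(-2\right) \frac{53}{294} = - \frac{53}{147}$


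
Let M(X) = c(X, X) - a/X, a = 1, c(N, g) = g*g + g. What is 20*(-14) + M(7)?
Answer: -1569/7 ≈ -224.14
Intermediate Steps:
c(N, g) = g + g² (c(N, g) = g² + g = g + g²)
M(X) = -1/X + X*(1 + X) (M(X) = X*(1 + X) - 1/X = -1/X + X*(1 + X))
20*(-14) + M(7) = 20*(-14) + (7 + 7² - 1/7) = -280 + (7 + 49 - 1*⅐) = -280 + (7 + 49 - ⅐) = -280 + 391/7 = -1569/7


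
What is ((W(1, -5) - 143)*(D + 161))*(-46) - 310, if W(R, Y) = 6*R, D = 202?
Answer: 2287316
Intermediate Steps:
((W(1, -5) - 143)*(D + 161))*(-46) - 310 = ((6*1 - 143)*(202 + 161))*(-46) - 310 = ((6 - 143)*363)*(-46) - 310 = -137*363*(-46) - 310 = -49731*(-46) - 310 = 2287626 - 310 = 2287316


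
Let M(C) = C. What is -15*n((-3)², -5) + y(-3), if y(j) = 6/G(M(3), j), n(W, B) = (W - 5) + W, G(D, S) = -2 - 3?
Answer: -981/5 ≈ -196.20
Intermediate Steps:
G(D, S) = -5
n(W, B) = -5 + 2*W (n(W, B) = (-5 + W) + W = -5 + 2*W)
y(j) = -6/5 (y(j) = 6/(-5) = 6*(-⅕) = -6/5)
-15*n((-3)², -5) + y(-3) = -15*(-5 + 2*(-3)²) - 6/5 = -15*(-5 + 2*9) - 6/5 = -15*(-5 + 18) - 6/5 = -15*13 - 6/5 = -195 - 6/5 = -981/5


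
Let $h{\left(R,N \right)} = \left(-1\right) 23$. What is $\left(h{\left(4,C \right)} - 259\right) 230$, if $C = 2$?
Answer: $-64860$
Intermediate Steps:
$h{\left(R,N \right)} = -23$
$\left(h{\left(4,C \right)} - 259\right) 230 = \left(-23 - 259\right) 230 = \left(-282\right) 230 = -64860$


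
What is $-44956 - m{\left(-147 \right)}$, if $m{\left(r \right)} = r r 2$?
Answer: $-88174$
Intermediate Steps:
$m{\left(r \right)} = 2 r^{2}$ ($m{\left(r \right)} = r^{2} \cdot 2 = 2 r^{2}$)
$-44956 - m{\left(-147 \right)} = -44956 - 2 \left(-147\right)^{2} = -44956 - 2 \cdot 21609 = -44956 - 43218 = -88174$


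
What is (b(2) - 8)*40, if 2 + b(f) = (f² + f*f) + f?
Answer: 0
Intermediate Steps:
b(f) = -2 + f + 2*f² (b(f) = -2 + ((f² + f*f) + f) = -2 + ((f² + f²) + f) = -2 + (2*f² + f) = -2 + (f + 2*f²) = -2 + f + 2*f²)
(b(2) - 8)*40 = ((-2 + 2 + 2*2²) - 8)*40 = ((-2 + 2 + 2*4) - 8)*40 = ((-2 + 2 + 8) - 8)*40 = (8 - 8)*40 = 0*40 = 0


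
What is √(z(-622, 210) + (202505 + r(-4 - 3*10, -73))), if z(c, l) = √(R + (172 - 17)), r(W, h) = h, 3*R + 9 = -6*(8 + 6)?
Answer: √(202432 + 2*√31) ≈ 449.94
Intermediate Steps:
R = -31 (R = -3 + (-6*(8 + 6))/3 = -3 + (-6*14)/3 = -3 + (⅓)*(-84) = -3 - 28 = -31)
z(c, l) = 2*√31 (z(c, l) = √(-31 + (172 - 17)) = √(-31 + 155) = √124 = 2*√31)
√(z(-622, 210) + (202505 + r(-4 - 3*10, -73))) = √(2*√31 + (202505 - 73)) = √(2*√31 + 202432) = √(202432 + 2*√31)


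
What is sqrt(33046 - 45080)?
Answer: I*sqrt(12034) ≈ 109.7*I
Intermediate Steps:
sqrt(33046 - 45080) = sqrt(-12034) = I*sqrt(12034)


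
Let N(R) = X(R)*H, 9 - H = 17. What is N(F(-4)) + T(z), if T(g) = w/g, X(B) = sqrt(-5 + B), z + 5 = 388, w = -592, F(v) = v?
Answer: -592/383 - 24*I ≈ -1.5457 - 24.0*I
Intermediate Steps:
z = 383 (z = -5 + 388 = 383)
H = -8 (H = 9 - 1*17 = 9 - 17 = -8)
T(g) = -592/g
N(R) = -8*sqrt(-5 + R) (N(R) = sqrt(-5 + R)*(-8) = -8*sqrt(-5 + R))
N(F(-4)) + T(z) = -8*sqrt(-5 - 4) - 592/383 = -24*I - 592*1/383 = -24*I - 592/383 = -592/383 - 24*I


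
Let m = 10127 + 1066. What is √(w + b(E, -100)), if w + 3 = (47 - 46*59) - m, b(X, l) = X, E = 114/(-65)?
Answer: I*√58578585/65 ≈ 117.75*I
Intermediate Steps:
E = -114/65 (E = 114*(-1/65) = -114/65 ≈ -1.7538)
m = 11193
w = -13863 (w = -3 + ((47 - 46*59) - 1*11193) = -3 + ((47 - 2714) - 11193) = -3 + (-2667 - 11193) = -3 - 13860 = -13863)
√(w + b(E, -100)) = √(-13863 - 114/65) = √(-901209/65) = I*√58578585/65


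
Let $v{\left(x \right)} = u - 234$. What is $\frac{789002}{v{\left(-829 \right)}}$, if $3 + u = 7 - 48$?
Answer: $- \frac{394501}{139} \approx -2838.1$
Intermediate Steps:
$u = -44$ ($u = -3 + \left(7 - 48\right) = -3 - 41 = -44$)
$v{\left(x \right)} = -278$ ($v{\left(x \right)} = -44 - 234 = -278$)
$\frac{789002}{v{\left(-829 \right)}} = \frac{789002}{-278} = 789002 \left(- \frac{1}{278}\right) = - \frac{394501}{139}$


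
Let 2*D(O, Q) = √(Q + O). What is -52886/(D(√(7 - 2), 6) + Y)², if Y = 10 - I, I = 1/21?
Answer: -93290904/(418 + 21*√(6 + √5))² ≈ -407.85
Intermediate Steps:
I = 1/21 ≈ 0.047619
Y = 209/21 (Y = 10 - 1*1/21 = 10 - 1/21 = 209/21 ≈ 9.9524)
D(O, Q) = √(O + Q)/2 (D(O, Q) = √(Q + O)/2 = √(O + Q)/2)
-52886/(D(√(7 - 2), 6) + Y)² = -52886/(√(√(7 - 2) + 6)/2 + 209/21)² = -52886/(√(√5 + 6)/2 + 209/21)² = -52886/(√(6 + √5)/2 + 209/21)² = -52886/(209/21 + √(6 + √5)/2)²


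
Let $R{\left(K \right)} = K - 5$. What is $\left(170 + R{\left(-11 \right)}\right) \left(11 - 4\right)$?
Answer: $1078$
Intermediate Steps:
$R{\left(K \right)} = -5 + K$ ($R{\left(K \right)} = K - 5 = -5 + K$)
$\left(170 + R{\left(-11 \right)}\right) \left(11 - 4\right) = \left(170 - 16\right) \left(11 - 4\right) = \left(170 - 16\right) 7 = 154 \cdot 7 = 1078$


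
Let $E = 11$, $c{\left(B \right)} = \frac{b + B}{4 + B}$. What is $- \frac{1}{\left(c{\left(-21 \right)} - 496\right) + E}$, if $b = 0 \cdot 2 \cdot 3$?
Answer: $\frac{17}{8224} \approx 0.0020671$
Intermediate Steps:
$b = 0$ ($b = 0 \cdot 3 = 0$)
$c{\left(B \right)} = \frac{B}{4 + B}$ ($c{\left(B \right)} = \frac{0 + B}{4 + B} = \frac{B}{4 + B}$)
$- \frac{1}{\left(c{\left(-21 \right)} - 496\right) + E} = - \frac{1}{\left(- \frac{21}{4 - 21} - 496\right) + 11} = - \frac{1}{\left(- \frac{21}{-17} - 496\right) + 11} = - \frac{1}{\left(\left(-21\right) \left(- \frac{1}{17}\right) - 496\right) + 11} = - \frac{1}{\left(\frac{21}{17} - 496\right) + 11} = - \frac{1}{- \frac{8411}{17} + 11} = - \frac{1}{- \frac{8224}{17}} = \left(-1\right) \left(- \frac{17}{8224}\right) = \frac{17}{8224}$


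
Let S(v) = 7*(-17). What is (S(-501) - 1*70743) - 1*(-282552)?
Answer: 211690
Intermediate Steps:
S(v) = -119
(S(-501) - 1*70743) - 1*(-282552) = (-119 - 1*70743) - 1*(-282552) = (-119 - 70743) + 282552 = -70862 + 282552 = 211690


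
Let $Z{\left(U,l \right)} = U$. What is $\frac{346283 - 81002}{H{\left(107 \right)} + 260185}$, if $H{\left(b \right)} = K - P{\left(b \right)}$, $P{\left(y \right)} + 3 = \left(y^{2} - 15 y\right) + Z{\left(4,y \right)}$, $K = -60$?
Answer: $\frac{265281}{250280} \approx 1.0599$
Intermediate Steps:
$P{\left(y \right)} = 1 + y^{2} - 15 y$ ($P{\left(y \right)} = -3 + \left(\left(y^{2} - 15 y\right) + 4\right) = -3 + \left(4 + y^{2} - 15 y\right) = 1 + y^{2} - 15 y$)
$H{\left(b \right)} = -61 - b^{2} + 15 b$ ($H{\left(b \right)} = -60 - \left(1 + b^{2} - 15 b\right) = -61 - b^{2} + 15 b$)
$\frac{346283 - 81002}{H{\left(107 \right)} + 260185} = \frac{346283 - 81002}{\left(-61 - 107^{2} + 15 \cdot 107\right) + 260185} = \frac{265281}{\left(-61 - 11449 + 1605\right) + 260185} = \frac{265281}{-9905 + 260185} = \frac{265281}{250280}$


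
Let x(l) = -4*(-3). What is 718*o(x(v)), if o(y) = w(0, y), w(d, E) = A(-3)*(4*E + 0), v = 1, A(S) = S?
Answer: -103392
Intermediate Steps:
w(d, E) = -12*E (w(d, E) = -3*(4*E + 0) = -12*E)
x(l) = 12
o(y) = -12*y
718*o(x(v)) = 718*(-12*12) = 718*(-144) = -103392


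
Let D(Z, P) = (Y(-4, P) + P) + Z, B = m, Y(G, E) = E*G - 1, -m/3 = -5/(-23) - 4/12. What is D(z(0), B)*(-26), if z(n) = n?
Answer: 1222/23 ≈ 53.130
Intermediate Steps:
m = 8/23 (m = -3*(-5/(-23) - 4/12) = -3*(-5*(-1/23) - 4*1/12) = -3*(5/23 - ⅓) = -3*(-8/69) = 8/23 ≈ 0.34783)
Y(G, E) = -1 + E*G
B = 8/23 ≈ 0.34783
D(Z, P) = -1 + Z - 3*P (D(Z, P) = ((-1 + P*(-4)) + P) + Z = ((-1 - 4*P) + P) + Z = (-1 - 3*P) + Z = -1 + Z - 3*P)
D(z(0), B)*(-26) = (-1 + 0 - 3*8/23)*(-26) = (-1 + 0 - 24/23)*(-26) = -47/23*(-26) = 1222/23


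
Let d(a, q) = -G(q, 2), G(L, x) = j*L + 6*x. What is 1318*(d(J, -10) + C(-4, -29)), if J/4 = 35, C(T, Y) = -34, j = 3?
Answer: -21088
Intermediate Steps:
J = 140 (J = 4*35 = 140)
G(L, x) = 3*L + 6*x
d(a, q) = -12 - 3*q (d(a, q) = -(3*q + 6*2) = -(3*q + 12) = -(12 + 3*q) = -12 - 3*q)
1318*(d(J, -10) + C(-4, -29)) = 1318*((-12 - 3*(-10)) - 34) = 1318*((-12 + 30) - 34) = 1318*(18 - 34) = 1318*(-16) = -21088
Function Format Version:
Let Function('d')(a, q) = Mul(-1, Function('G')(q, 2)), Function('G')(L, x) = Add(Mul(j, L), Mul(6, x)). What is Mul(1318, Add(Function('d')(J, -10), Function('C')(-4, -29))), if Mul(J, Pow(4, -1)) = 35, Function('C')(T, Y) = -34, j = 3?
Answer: -21088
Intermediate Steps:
J = 140 (J = Mul(4, 35) = 140)
Function('G')(L, x) = Add(Mul(3, L), Mul(6, x))
Function('d')(a, q) = Add(-12, Mul(-3, q)) (Function('d')(a, q) = Mul(-1, Add(Mul(3, q), Mul(6, 2))) = Mul(-1, Add(Mul(3, q), 12)) = Mul(-1, Add(12, Mul(3, q))) = Add(-12, Mul(-3, q)))
Mul(1318, Add(Function('d')(J, -10), Function('C')(-4, -29))) = Mul(1318, Add(Add(-12, Mul(-3, -10)), -34)) = Mul(1318, Add(Add(-12, 30), -34)) = Mul(1318, Add(18, -34)) = Mul(1318, -16) = -21088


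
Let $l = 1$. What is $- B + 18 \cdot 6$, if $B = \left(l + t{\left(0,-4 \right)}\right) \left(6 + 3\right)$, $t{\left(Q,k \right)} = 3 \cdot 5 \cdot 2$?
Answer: $-171$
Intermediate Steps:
$t{\left(Q,k \right)} = 30$ ($t{\left(Q,k \right)} = 15 \cdot 2 = 30$)
$B = 279$ ($B = \left(1 + 30\right) \left(6 + 3\right) = 31 \cdot 9 = 279$)
$- B + 18 \cdot 6 = \left(-1\right) 279 + 18 \cdot 6 = -279 + 108 = -171$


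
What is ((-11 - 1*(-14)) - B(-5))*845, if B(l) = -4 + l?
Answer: 10140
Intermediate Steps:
((-11 - 1*(-14)) - B(-5))*845 = ((-11 - 1*(-14)) - (-4 - 5))*845 = ((-11 + 14) - 1*(-9))*845 = (3 + 9)*845 = 12*845 = 10140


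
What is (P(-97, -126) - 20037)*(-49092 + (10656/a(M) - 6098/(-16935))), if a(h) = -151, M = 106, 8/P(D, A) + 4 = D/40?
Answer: 647420355013456478/657196545 ≈ 9.8512e+8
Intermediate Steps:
P(D, A) = 8/(-4 + D/40)
(P(-97, -126) - 20037)*(-49092 + (10656/a(M) - 6098/(-16935))) = (320/(-160 - 97) - 20037)*(-49092 + (10656/(-151) - 6098/(-16935))) = (320/(-257) - 20037)*(-49092 + (10656*(-1/151) - 6098*(-1/16935))) = (320*(-1/257) - 20037)*(-49092 + (-10656/151 + 6098/16935)) = (-320/257 - 20037)*(-49092 - 179538562/2557185) = -5149829/257*(-125716864582/2557185) = 647420355013456478/657196545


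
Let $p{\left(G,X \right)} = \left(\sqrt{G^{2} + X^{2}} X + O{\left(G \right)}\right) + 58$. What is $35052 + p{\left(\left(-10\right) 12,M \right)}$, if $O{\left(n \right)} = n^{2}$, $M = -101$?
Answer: $49510 - 101 \sqrt{24601} \approx 33668.0$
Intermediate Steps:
$p{\left(G,X \right)} = 58 + G^{2} + X \sqrt{G^{2} + X^{2}}$ ($p{\left(G,X \right)} = \left(\sqrt{G^{2} + X^{2}} X + G^{2}\right) + 58 = \left(X \sqrt{G^{2} + X^{2}} + G^{2}\right) + 58 = \left(G^{2} + X \sqrt{G^{2} + X^{2}}\right) + 58 = 58 + G^{2} + X \sqrt{G^{2} + X^{2}}$)
$35052 + p{\left(\left(-10\right) 12,M \right)} = 35052 + \left(58 + \left(\left(-10\right) 12\right)^{2} - 101 \sqrt{\left(\left(-10\right) 12\right)^{2} + \left(-101\right)^{2}}\right) = 35052 + \left(58 + \left(-120\right)^{2} - 101 \sqrt{\left(-120\right)^{2} + 10201}\right) = 35052 + \left(58 + 14400 - 101 \sqrt{14400 + 10201}\right) = 35052 + \left(58 + 14400 - 101 \sqrt{24601}\right) = 35052 + \left(14458 - 101 \sqrt{24601}\right) = 49510 - 101 \sqrt{24601}$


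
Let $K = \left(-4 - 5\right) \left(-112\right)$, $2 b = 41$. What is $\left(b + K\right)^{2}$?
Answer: $\frac{4231249}{4} \approx 1.0578 \cdot 10^{6}$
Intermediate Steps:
$b = \frac{41}{2}$ ($b = \frac{1}{2} \cdot 41 = \frac{41}{2} \approx 20.5$)
$K = 1008$ ($K = \left(-9\right) \left(-112\right) = 1008$)
$\left(b + K\right)^{2} = \left(\frac{41}{2} + 1008\right)^{2} = \left(\frac{2057}{2}\right)^{2} = \frac{4231249}{4}$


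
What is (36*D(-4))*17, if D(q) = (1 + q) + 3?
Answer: 0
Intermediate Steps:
D(q) = 4 + q
(36*D(-4))*17 = (36*(4 - 4))*17 = (36*0)*17 = 0*17 = 0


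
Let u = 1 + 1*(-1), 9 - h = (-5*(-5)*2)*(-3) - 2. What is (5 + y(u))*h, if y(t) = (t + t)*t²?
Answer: 805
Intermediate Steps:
h = 161 (h = 9 - ((-5*(-5)*2)*(-3) - 2) = 9 - ((25*2)*(-3) - 2) = 9 - (50*(-3) - 2) = 9 - (-150 - 2) = 9 - 1*(-152) = 9 + 152 = 161)
u = 0 (u = 1 - 1 = 0)
y(t) = 2*t³ (y(t) = (2*t)*t² = 2*t³)
(5 + y(u))*h = (5 + 2*0³)*161 = (5 + 2*0)*161 = (5 + 0)*161 = 5*161 = 805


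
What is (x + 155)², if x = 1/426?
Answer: 4360092961/181476 ≈ 24026.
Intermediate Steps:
x = 1/426 ≈ 0.0023474
(x + 155)² = (1/426 + 155)² = (66031/426)² = 4360092961/181476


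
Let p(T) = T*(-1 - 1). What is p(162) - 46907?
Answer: -47231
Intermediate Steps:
p(T) = -2*T (p(T) = T*(-2) = -2*T)
p(162) - 46907 = -2*162 - 46907 = -324 - 46907 = -47231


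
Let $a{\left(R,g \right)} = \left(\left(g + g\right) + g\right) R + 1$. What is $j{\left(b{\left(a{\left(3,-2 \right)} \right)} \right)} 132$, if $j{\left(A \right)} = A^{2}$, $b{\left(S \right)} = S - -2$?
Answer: $29700$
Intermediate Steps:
$a{\left(R,g \right)} = 1 + 3 R g$ ($a{\left(R,g \right)} = \left(2 g + g\right) R + 1 = 3 g R + 1 = 3 R g + 1 = 1 + 3 R g$)
$b{\left(S \right)} = 2 + S$ ($b{\left(S \right)} = S + 2 = 2 + S$)
$j{\left(b{\left(a{\left(3,-2 \right)} \right)} \right)} 132 = \left(2 + \left(1 + 3 \cdot 3 \left(-2\right)\right)\right)^{2} \cdot 132 = \left(2 + \left(1 - 18\right)\right)^{2} \cdot 132 = \left(2 - 17\right)^{2} \cdot 132 = \left(-15\right)^{2} \cdot 132 = 225 \cdot 132 = 29700$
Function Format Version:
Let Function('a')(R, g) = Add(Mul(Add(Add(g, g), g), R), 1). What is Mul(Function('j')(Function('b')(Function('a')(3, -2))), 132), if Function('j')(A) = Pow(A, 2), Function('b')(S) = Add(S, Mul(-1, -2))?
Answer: 29700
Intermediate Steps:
Function('a')(R, g) = Add(1, Mul(3, R, g)) (Function('a')(R, g) = Add(Mul(Add(Mul(2, g), g), R), 1) = Add(Mul(Mul(3, g), R), 1) = Add(Mul(3, R, g), 1) = Add(1, Mul(3, R, g)))
Function('b')(S) = Add(2, S) (Function('b')(S) = Add(S, 2) = Add(2, S))
Mul(Function('j')(Function('b')(Function('a')(3, -2))), 132) = Mul(Pow(Add(2, Add(1, Mul(3, 3, -2))), 2), 132) = Mul(Pow(Add(2, Add(1, -18)), 2), 132) = Mul(Pow(Add(2, -17), 2), 132) = Mul(Pow(-15, 2), 132) = Mul(225, 132) = 29700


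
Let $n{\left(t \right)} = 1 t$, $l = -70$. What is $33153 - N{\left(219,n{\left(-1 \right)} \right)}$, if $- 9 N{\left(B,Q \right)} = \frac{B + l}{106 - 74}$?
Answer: $\frac{9548213}{288} \approx 33154.0$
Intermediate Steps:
$n{\left(t \right)} = t$
$N{\left(B,Q \right)} = \frac{35}{144} - \frac{B}{288}$ ($N{\left(B,Q \right)} = - \frac{\left(B - 70\right) \frac{1}{106 - 74}}{9} = - \frac{\left(-70 + B\right) \frac{1}{32}}{9} = - \frac{- \frac{35}{16} + \frac{B}{32}}{9} = \frac{35}{144} - \frac{B}{288}$)
$33153 - N{\left(219,n{\left(-1 \right)} \right)} = 33153 - \left(\frac{35}{144} - \frac{73}{96}\right) = 33153 - - \frac{149}{288} = 33153 + \frac{149}{288} = \frac{9548213}{288}$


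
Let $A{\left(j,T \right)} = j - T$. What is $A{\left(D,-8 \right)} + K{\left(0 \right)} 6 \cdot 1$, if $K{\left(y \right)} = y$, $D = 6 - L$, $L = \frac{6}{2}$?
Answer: $11$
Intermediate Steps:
$L = 3$ ($L = 6 \cdot \frac{1}{2} = 3$)
$D = 3$ ($D = 6 - 3 = 3$)
$A{\left(D,-8 \right)} + K{\left(0 \right)} 6 \cdot 1 = \left(3 - -8\right) + 0 \cdot 6 \cdot 1 = \left(3 + 8\right) + 0 \cdot 6 = 11 + 0 = 11$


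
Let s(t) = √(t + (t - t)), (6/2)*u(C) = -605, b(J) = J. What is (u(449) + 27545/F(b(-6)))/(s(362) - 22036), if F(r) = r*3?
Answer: 171743075/2185132203 + 31175*√362/8740528812 ≈ 0.078664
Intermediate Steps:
u(C) = -605/3 (u(C) = (⅓)*(-605) = -605/3)
F(r) = 3*r
s(t) = √t (s(t) = √(t + 0) = √t)
(u(449) + 27545/F(b(-6)))/(s(362) - 22036) = (-605/3 + 27545/((3*(-6))))/(√362 - 22036) = (-605/3 + 27545/(-18))/(-22036 + √362) = (-605/3 + 27545*(-1/18))/(-22036 + √362) = (-605/3 - 27545/18)/(-22036 + √362) = -31175/(18*(-22036 + √362))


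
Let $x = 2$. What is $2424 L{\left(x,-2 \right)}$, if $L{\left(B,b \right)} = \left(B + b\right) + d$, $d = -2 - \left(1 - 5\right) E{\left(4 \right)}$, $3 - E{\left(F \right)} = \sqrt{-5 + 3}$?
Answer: $24240 - 9696 i \sqrt{2} \approx 24240.0 - 13712.0 i$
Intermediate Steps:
$E{\left(F \right)} = 3 - i \sqrt{2}$ ($E{\left(F \right)} = 3 - \sqrt{-5 + 3} = 3 - \sqrt{-2} = 3 - i \sqrt{2}$)
$d = 10 - 4 i \sqrt{2}$ ($d = -2 - \left(1 - 5\right) \left(3 - i \sqrt{2}\right) = -2 - - 4 \left(3 - i \sqrt{2}\right) = -2 - \left(-12 + 4 i \sqrt{2}\right) = -2 + \left(12 - 4 i \sqrt{2}\right) = 10 - 4 i \sqrt{2} \approx 10.0 - 5.6569 i$)
$L{\left(B,b \right)} = 10 + B + b - 4 i \sqrt{2}$ ($L{\left(B,b \right)} = \left(B + b\right) + \left(10 - 4 i \sqrt{2}\right) = 10 + B + b - 4 i \sqrt{2}$)
$2424 L{\left(x,-2 \right)} = 2424 \left(10 + 2 - 2 - 4 i \sqrt{2}\right) = 2424 \left(10 - 4 i \sqrt{2}\right) = 24240 - 9696 i \sqrt{2}$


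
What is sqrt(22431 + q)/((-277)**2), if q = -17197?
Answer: sqrt(5234)/76729 ≈ 0.00094288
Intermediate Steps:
sqrt(22431 + q)/((-277)**2) = sqrt(22431 - 17197)/((-277)**2) = sqrt(5234)/76729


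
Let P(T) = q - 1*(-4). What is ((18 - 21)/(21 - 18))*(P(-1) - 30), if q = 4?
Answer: 22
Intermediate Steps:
P(T) = 8 (P(T) = 4 - 1*(-4) = 4 + 4 = 8)
((18 - 21)/(21 - 18))*(P(-1) - 30) = ((18 - 21)/(21 - 18))*(8 - 30) = -3/3*(-22) = -3*⅓*(-22) = -1*(-22) = 22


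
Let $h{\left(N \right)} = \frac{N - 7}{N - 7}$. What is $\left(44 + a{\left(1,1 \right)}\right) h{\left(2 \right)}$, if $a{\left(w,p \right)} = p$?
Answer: $45$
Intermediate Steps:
$h{\left(N \right)} = 1$ ($h{\left(N \right)} = \frac{-7 + N}{-7 + N} = 1$)
$\left(44 + a{\left(1,1 \right)}\right) h{\left(2 \right)} = \left(44 + 1\right) 1 = 45 \cdot 1 = 45$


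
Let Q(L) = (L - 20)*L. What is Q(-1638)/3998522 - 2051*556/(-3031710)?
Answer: 290756106788/275508162105 ≈ 1.0553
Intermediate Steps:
Q(L) = L*(-20 + L) (Q(L) = (-20 + L)*L = L*(-20 + L))
Q(-1638)/3998522 - 2051*556/(-3031710) = -1638*(-20 - 1638)/3998522 - 2051*556/(-3031710) = -1638*(-1658)*(1/3998522) - 1140356*(-1/3031710) = 2715804*(1/3998522) + 570178/1515855 = 1357902/1999261 + 570178/1515855 = 290756106788/275508162105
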